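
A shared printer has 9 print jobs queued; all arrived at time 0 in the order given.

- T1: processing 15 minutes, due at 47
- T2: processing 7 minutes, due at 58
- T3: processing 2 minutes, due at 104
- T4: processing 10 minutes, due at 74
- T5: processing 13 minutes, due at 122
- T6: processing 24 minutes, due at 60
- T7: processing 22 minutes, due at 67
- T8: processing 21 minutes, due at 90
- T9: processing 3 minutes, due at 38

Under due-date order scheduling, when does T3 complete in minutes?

104

EDD (increasing due date): T9 T1 T2 T6 T7 T4 T8 T3 T5.
T9: 0→3
T1: 3→18
T2: 18→25
T6: 25→49
T7: 49→71
T4: 71→81
T8: 81→102
T3: 102→104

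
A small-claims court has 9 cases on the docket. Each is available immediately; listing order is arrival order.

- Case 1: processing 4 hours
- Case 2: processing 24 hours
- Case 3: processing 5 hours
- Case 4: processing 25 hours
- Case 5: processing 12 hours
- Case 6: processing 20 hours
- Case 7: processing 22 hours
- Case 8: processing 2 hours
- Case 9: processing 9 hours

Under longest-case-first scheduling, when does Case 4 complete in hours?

LPT (decreasing processing time): Case 4 Case 2 Case 7 Case 6 Case 5 Case 9 Case 3 Case 1 Case 8.
Case 4: 0→25

25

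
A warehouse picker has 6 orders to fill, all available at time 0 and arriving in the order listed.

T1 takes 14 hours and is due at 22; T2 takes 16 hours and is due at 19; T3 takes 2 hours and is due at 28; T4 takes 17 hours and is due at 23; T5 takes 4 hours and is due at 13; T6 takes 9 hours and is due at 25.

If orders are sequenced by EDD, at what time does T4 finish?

EDD (increasing due date): T5 T2 T1 T4 T6 T3.
T5: 0→4
T2: 4→20
T1: 20→34
T4: 34→51

51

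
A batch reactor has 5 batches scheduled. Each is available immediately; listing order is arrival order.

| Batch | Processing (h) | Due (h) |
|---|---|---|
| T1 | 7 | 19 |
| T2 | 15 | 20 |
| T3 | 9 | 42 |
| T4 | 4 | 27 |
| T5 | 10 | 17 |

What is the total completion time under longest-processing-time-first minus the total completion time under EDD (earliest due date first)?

LPT (decreasing processing time): T2 T5 T3 T1 T4.
T2: 0→15
T5: 15→25
T3: 25→34
T1: 34→41
T4: 41→45
Sum = 15+25+34+41+45 = 160.
EDD (increasing due date): T5 T1 T2 T4 T3.
T5: 0→10
T1: 10→17
T2: 17→32
T4: 32→36
T3: 36→45
Sum = 10+17+32+36+45 = 140.
Difference = 160 − 140 = 20.

20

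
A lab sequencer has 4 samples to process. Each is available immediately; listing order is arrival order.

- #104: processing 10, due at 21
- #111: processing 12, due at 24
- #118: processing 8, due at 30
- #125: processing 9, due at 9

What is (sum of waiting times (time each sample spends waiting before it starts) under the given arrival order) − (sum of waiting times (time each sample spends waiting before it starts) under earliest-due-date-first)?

FIFO (arrival order): #104 #111 #118 #125.
#104: waits 0, runs 0→10
#111: waits 10, runs 10→22
#118: waits 22, runs 22→30
#125: waits 30, runs 30→39
Sum = 0+10+22+30 = 62.
EDD (increasing due date): #125 #104 #111 #118.
#125: waits 0, runs 0→9
#104: waits 9, runs 9→19
#111: waits 19, runs 19→31
#118: waits 31, runs 31→39
Sum = 0+9+19+31 = 59.
Difference = 62 − 59 = 3.

3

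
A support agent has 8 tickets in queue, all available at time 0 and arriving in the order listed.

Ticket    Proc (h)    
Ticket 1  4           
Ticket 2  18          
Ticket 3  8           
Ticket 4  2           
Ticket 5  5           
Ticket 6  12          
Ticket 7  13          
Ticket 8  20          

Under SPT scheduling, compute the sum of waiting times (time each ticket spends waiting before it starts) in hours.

175

SPT (increasing processing time): Ticket 4 Ticket 1 Ticket 5 Ticket 3 Ticket 6 Ticket 7 Ticket 2 Ticket 8.
Ticket 4: waits 0, runs 0→2
Ticket 1: waits 2, runs 2→6
Ticket 5: waits 6, runs 6→11
Ticket 3: waits 11, runs 11→19
Ticket 6: waits 19, runs 19→31
Ticket 7: waits 31, runs 31→44
Ticket 2: waits 44, runs 44→62
Ticket 8: waits 62, runs 62→82
Sum = 0+2+6+11+19+31+44+62 = 175.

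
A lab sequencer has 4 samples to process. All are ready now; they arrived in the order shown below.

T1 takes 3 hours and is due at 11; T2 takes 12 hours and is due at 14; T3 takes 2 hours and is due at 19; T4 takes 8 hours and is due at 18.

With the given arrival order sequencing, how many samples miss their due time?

2

FIFO (arrival order): T1 T2 T3 T4.
T1: 0→3, due 11, tardiness 0
T2: 3→15, due 14, tardiness 1
T3: 15→17, due 19, tardiness 0
T4: 17→25, due 18, tardiness 7
Late samples: 2.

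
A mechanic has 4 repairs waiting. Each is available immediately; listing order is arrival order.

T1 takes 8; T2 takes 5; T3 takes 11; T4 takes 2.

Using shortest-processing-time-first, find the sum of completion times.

SPT (increasing processing time): T4 T2 T1 T3.
T4: 0→2
T2: 2→7
T1: 7→15
T3: 15→26
Sum = 2+7+15+26 = 50.

50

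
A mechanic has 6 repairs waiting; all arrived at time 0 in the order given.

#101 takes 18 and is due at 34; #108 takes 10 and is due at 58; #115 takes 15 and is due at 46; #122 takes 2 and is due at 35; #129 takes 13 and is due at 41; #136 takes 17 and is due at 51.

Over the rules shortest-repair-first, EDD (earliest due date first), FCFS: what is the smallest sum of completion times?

SPT (increasing processing time): #122 #108 #129 #115 #136 #101.
#122: 0→2
#108: 2→12
#129: 12→25
#115: 25→40
#136: 40→57
#101: 57→75
Sum = 2+12+25+40+57+75 = 211.
EDD (increasing due date): #101 #122 #129 #115 #136 #108.
#101: 0→18
#122: 18→20
#129: 20→33
#115: 33→48
#136: 48→65
#108: 65→75
Sum = 18+20+33+48+65+75 = 259.
FIFO (arrival order): #101 #108 #115 #122 #129 #136.
#101: 0→18
#108: 18→28
#115: 28→43
#122: 43→45
#129: 45→58
#136: 58→75
Sum = 18+28+43+45+58+75 = 267.
SPT 211, EDD 259, FIFO 267 → minimum 211.

211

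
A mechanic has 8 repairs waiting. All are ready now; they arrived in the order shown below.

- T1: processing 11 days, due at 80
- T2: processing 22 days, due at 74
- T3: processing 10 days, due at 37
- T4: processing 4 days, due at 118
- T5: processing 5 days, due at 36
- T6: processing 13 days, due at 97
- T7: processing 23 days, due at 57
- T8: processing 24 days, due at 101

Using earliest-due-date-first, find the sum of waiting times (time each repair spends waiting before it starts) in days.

EDD (increasing due date): T5 T3 T7 T2 T1 T6 T8 T4.
T5: waits 0, runs 0→5
T3: waits 5, runs 5→15
T7: waits 15, runs 15→38
T2: waits 38, runs 38→60
T1: waits 60, runs 60→71
T6: waits 71, runs 71→84
T8: waits 84, runs 84→108
T4: waits 108, runs 108→112
Sum = 0+5+15+38+60+71+84+108 = 381.

381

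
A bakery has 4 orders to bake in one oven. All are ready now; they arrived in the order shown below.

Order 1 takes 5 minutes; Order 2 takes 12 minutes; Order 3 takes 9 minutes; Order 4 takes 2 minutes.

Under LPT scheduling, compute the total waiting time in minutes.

59

LPT (decreasing processing time): Order 2 Order 3 Order 1 Order 4.
Order 2: waits 0, runs 0→12
Order 3: waits 12, runs 12→21
Order 1: waits 21, runs 21→26
Order 4: waits 26, runs 26→28
Sum = 0+12+21+26 = 59.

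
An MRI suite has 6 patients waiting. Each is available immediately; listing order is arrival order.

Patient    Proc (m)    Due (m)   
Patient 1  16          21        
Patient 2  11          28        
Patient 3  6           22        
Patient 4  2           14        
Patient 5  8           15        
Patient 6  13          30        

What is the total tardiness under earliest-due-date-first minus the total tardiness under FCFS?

EDD (increasing due date): Patient 4 Patient 5 Patient 1 Patient 3 Patient 2 Patient 6.
Patient 4: 0→2, due 14, tardiness 0
Patient 5: 2→10, due 15, tardiness 0
Patient 1: 10→26, due 21, tardiness 5
Patient 3: 26→32, due 22, tardiness 10
Patient 2: 32→43, due 28, tardiness 15
Patient 6: 43→56, due 30, tardiness 26
Sum = 0+0+5+10+15+26 = 56.
FIFO (arrival order): Patient 1 Patient 2 Patient 3 Patient 4 Patient 5 Patient 6.
Patient 1: 0→16, due 21, tardiness 0
Patient 2: 16→27, due 28, tardiness 0
Patient 3: 27→33, due 22, tardiness 11
Patient 4: 33→35, due 14, tardiness 21
Patient 5: 35→43, due 15, tardiness 28
Patient 6: 43→56, due 30, tardiness 26
Sum = 0+0+11+21+28+26 = 86.
Difference = 56 − 86 = -30.

-30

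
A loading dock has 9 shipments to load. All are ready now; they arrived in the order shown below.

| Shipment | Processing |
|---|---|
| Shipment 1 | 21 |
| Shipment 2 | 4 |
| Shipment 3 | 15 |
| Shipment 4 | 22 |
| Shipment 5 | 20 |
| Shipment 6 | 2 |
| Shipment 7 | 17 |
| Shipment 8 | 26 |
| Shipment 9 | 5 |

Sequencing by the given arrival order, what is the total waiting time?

FIFO (arrival order): Shipment 1 Shipment 2 Shipment 3 Shipment 4 Shipment 5 Shipment 6 Shipment 7 Shipment 8 Shipment 9.
Shipment 1: waits 0, runs 0→21
Shipment 2: waits 21, runs 21→25
Shipment 3: waits 25, runs 25→40
Shipment 4: waits 40, runs 40→62
Shipment 5: waits 62, runs 62→82
Shipment 6: waits 82, runs 82→84
Shipment 7: waits 84, runs 84→101
Shipment 8: waits 101, runs 101→127
Shipment 9: waits 127, runs 127→132
Sum = 0+21+25+40+62+82+84+101+127 = 542.

542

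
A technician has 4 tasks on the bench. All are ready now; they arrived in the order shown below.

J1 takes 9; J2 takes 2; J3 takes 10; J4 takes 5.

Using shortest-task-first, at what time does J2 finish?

SPT (increasing processing time): J2 J4 J1 J3.
J2: 0→2

2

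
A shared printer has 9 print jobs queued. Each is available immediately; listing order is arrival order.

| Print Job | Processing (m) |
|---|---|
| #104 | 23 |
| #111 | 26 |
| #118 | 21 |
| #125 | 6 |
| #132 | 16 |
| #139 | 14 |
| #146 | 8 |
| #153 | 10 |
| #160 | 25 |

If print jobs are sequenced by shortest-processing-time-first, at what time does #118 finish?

75

SPT (increasing processing time): #125 #146 #153 #139 #132 #118 #104 #160 #111.
#125: 0→6
#146: 6→14
#153: 14→24
#139: 24→38
#132: 38→54
#118: 54→75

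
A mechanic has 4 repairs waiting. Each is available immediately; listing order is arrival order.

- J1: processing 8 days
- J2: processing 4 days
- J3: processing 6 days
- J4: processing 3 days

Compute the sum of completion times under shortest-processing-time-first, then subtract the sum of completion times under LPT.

-17

SPT (increasing processing time): J4 J2 J3 J1.
J4: 0→3
J2: 3→7
J3: 7→13
J1: 13→21
Sum = 3+7+13+21 = 44.
LPT (decreasing processing time): J1 J3 J2 J4.
J1: 0→8
J3: 8→14
J2: 14→18
J4: 18→21
Sum = 8+14+18+21 = 61.
Difference = 44 − 61 = -17.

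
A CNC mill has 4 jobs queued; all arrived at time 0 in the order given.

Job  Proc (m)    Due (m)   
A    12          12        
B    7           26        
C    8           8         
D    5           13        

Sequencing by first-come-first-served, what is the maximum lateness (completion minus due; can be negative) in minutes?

FIFO (arrival order): A B C D.
A: 0→12, due 12, lateness 0
B: 12→19, due 26, lateness -7
C: 19→27, due 8, lateness 19
D: 27→32, due 13, lateness 19
Maximum = 19.

19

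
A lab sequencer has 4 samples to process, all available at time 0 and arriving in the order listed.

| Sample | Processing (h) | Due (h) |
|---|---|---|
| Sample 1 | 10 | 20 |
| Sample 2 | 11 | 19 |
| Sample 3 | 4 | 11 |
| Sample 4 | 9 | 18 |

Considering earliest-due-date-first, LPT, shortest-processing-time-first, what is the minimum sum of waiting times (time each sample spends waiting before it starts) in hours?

40

EDD (increasing due date): Sample 3 Sample 4 Sample 2 Sample 1.
Sample 3: waits 0, runs 0→4
Sample 4: waits 4, runs 4→13
Sample 2: waits 13, runs 13→24
Sample 1: waits 24, runs 24→34
Sum = 0+4+13+24 = 41.
LPT (decreasing processing time): Sample 2 Sample 1 Sample 4 Sample 3.
Sample 2: waits 0, runs 0→11
Sample 1: waits 11, runs 11→21
Sample 4: waits 21, runs 21→30
Sample 3: waits 30, runs 30→34
Sum = 0+11+21+30 = 62.
SPT (increasing processing time): Sample 3 Sample 4 Sample 1 Sample 2.
Sample 3: waits 0, runs 0→4
Sample 4: waits 4, runs 4→13
Sample 1: waits 13, runs 13→23
Sample 2: waits 23, runs 23→34
Sum = 0+4+13+23 = 40.
EDD 41, LPT 62, SPT 40 → minimum 40.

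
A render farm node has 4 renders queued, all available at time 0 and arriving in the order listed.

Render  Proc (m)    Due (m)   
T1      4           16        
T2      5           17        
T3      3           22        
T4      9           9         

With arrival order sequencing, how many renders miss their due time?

FIFO (arrival order): T1 T2 T3 T4.
T1: 0→4, due 16, tardiness 0
T2: 4→9, due 17, tardiness 0
T3: 9→12, due 22, tardiness 0
T4: 12→21, due 9, tardiness 12
Late renders: 1.

1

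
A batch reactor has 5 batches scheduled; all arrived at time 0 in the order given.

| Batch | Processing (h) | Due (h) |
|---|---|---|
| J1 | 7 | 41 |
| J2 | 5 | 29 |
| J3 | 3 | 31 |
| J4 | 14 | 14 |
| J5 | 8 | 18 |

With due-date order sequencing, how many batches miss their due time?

1

EDD (increasing due date): J4 J5 J2 J3 J1.
J4: 0→14, due 14, tardiness 0
J5: 14→22, due 18, tardiness 4
J2: 22→27, due 29, tardiness 0
J3: 27→30, due 31, tardiness 0
J1: 30→37, due 41, tardiness 0
Late batches: 1.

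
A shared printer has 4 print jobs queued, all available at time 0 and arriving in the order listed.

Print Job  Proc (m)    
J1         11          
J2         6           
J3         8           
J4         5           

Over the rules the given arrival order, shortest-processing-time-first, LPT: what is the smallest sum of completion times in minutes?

65

FIFO (arrival order): J1 J2 J3 J4.
J1: 0→11
J2: 11→17
J3: 17→25
J4: 25→30
Sum = 11+17+25+30 = 83.
SPT (increasing processing time): J4 J2 J3 J1.
J4: 0→5
J2: 5→11
J3: 11→19
J1: 19→30
Sum = 5+11+19+30 = 65.
LPT (decreasing processing time): J1 J3 J2 J4.
J1: 0→11
J3: 11→19
J2: 19→25
J4: 25→30
Sum = 11+19+25+30 = 85.
FIFO 83, SPT 65, LPT 85 → minimum 65.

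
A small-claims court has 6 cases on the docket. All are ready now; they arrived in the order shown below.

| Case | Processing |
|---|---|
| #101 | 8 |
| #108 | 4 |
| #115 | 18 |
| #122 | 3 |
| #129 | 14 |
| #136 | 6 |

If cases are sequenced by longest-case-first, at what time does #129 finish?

32

LPT (decreasing processing time): #115 #129 #101 #136 #108 #122.
#115: 0→18
#129: 18→32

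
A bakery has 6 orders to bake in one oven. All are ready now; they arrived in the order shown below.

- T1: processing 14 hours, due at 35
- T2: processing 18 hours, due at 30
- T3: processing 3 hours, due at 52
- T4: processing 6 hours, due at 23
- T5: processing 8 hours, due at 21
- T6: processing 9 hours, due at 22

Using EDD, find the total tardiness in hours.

EDD (increasing due date): T5 T6 T4 T2 T1 T3.
T5: 0→8, due 21, tardiness 0
T6: 8→17, due 22, tardiness 0
T4: 17→23, due 23, tardiness 0
T2: 23→41, due 30, tardiness 11
T1: 41→55, due 35, tardiness 20
T3: 55→58, due 52, tardiness 6
Sum = 0+0+0+11+20+6 = 37.

37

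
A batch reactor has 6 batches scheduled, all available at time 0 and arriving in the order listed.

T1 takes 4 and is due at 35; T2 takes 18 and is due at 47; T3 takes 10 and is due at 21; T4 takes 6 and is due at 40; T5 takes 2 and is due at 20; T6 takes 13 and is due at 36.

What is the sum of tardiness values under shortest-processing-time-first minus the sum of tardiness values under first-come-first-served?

SPT (increasing processing time): T5 T1 T4 T3 T6 T2.
T5: 0→2, due 20, tardiness 0
T1: 2→6, due 35, tardiness 0
T4: 6→12, due 40, tardiness 0
T3: 12→22, due 21, tardiness 1
T6: 22→35, due 36, tardiness 0
T2: 35→53, due 47, tardiness 6
Sum = 0+0+0+1+0+6 = 7.
FIFO (arrival order): T1 T2 T3 T4 T5 T6.
T1: 0→4, due 35, tardiness 0
T2: 4→22, due 47, tardiness 0
T3: 22→32, due 21, tardiness 11
T4: 32→38, due 40, tardiness 0
T5: 38→40, due 20, tardiness 20
T6: 40→53, due 36, tardiness 17
Sum = 0+0+11+0+20+17 = 48.
Difference = 7 − 48 = -41.

-41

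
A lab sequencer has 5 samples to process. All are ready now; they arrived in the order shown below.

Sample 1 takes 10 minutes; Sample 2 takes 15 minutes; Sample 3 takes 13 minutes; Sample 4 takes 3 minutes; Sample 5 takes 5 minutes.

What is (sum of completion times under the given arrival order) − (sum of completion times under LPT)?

FIFO (arrival order): Sample 1 Sample 2 Sample 3 Sample 4 Sample 5.
Sample 1: 0→10
Sample 2: 10→25
Sample 3: 25→38
Sample 4: 38→41
Sample 5: 41→46
Sum = 10+25+38+41+46 = 160.
LPT (decreasing processing time): Sample 2 Sample 3 Sample 1 Sample 5 Sample 4.
Sample 2: 0→15
Sample 3: 15→28
Sample 1: 28→38
Sample 5: 38→43
Sample 4: 43→46
Sum = 15+28+38+43+46 = 170.
Difference = 160 − 170 = -10.

-10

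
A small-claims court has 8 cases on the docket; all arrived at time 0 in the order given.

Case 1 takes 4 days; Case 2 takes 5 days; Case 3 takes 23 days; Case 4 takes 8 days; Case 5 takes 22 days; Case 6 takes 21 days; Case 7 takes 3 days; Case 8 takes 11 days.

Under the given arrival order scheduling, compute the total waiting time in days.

316

FIFO (arrival order): Case 1 Case 2 Case 3 Case 4 Case 5 Case 6 Case 7 Case 8.
Case 1: waits 0, runs 0→4
Case 2: waits 4, runs 4→9
Case 3: waits 9, runs 9→32
Case 4: waits 32, runs 32→40
Case 5: waits 40, runs 40→62
Case 6: waits 62, runs 62→83
Case 7: waits 83, runs 83→86
Case 8: waits 86, runs 86→97
Sum = 0+4+9+32+40+62+83+86 = 316.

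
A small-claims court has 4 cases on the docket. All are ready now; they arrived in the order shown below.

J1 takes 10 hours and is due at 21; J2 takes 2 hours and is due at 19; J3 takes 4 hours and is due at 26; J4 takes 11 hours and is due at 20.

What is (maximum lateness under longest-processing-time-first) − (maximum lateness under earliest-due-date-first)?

6

LPT (decreasing processing time): J4 J1 J3 J2.
J4: 0→11, due 20, lateness -9
J1: 11→21, due 21, lateness 0
J3: 21→25, due 26, lateness -1
J2: 25→27, due 19, lateness 8
Maximum = 8.
EDD (increasing due date): J2 J4 J1 J3.
J2: 0→2, due 19, lateness -17
J4: 2→13, due 20, lateness -7
J1: 13→23, due 21, lateness 2
J3: 23→27, due 26, lateness 1
Maximum = 2.
Difference = 8 − 2 = 6.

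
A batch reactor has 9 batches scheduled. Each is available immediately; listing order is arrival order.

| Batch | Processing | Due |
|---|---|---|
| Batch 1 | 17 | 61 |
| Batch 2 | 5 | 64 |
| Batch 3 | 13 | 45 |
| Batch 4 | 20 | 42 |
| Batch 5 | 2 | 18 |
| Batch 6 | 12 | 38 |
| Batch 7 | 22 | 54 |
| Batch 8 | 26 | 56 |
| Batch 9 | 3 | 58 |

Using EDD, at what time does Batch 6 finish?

EDD (increasing due date): Batch 5 Batch 6 Batch 4 Batch 3 Batch 7 Batch 8 Batch 9 Batch 1 Batch 2.
Batch 5: 0→2
Batch 6: 2→14

14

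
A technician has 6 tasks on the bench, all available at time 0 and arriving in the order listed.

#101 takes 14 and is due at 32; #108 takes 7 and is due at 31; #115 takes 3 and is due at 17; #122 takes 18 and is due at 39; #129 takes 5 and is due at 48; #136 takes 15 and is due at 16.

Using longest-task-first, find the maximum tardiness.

LPT (decreasing processing time): #122 #136 #101 #108 #129 #115.
#122: 0→18, due 39, tardiness 0
#136: 18→33, due 16, tardiness 17
#101: 33→47, due 32, tardiness 15
#108: 47→54, due 31, tardiness 23
#129: 54→59, due 48, tardiness 11
#115: 59→62, due 17, tardiness 45
Maximum = 45.

45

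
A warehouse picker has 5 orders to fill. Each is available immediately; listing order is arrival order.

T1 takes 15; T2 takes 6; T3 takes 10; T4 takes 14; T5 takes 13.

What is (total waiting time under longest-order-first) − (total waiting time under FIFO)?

26

LPT (decreasing processing time): T1 T4 T5 T3 T2.
T1: waits 0, runs 0→15
T4: waits 15, runs 15→29
T5: waits 29, runs 29→42
T3: waits 42, runs 42→52
T2: waits 52, runs 52→58
Sum = 0+15+29+42+52 = 138.
FIFO (arrival order): T1 T2 T3 T4 T5.
T1: waits 0, runs 0→15
T2: waits 15, runs 15→21
T3: waits 21, runs 21→31
T4: waits 31, runs 31→45
T5: waits 45, runs 45→58
Sum = 0+15+21+31+45 = 112.
Difference = 138 − 112 = 26.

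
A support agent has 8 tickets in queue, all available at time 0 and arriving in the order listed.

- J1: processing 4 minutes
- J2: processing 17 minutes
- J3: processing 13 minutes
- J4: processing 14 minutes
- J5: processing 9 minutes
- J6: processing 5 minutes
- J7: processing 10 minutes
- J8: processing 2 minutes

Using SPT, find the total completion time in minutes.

243

SPT (increasing processing time): J8 J1 J6 J5 J7 J3 J4 J2.
J8: 0→2
J1: 2→6
J6: 6→11
J5: 11→20
J7: 20→30
J3: 30→43
J4: 43→57
J2: 57→74
Sum = 2+6+11+20+30+43+57+74 = 243.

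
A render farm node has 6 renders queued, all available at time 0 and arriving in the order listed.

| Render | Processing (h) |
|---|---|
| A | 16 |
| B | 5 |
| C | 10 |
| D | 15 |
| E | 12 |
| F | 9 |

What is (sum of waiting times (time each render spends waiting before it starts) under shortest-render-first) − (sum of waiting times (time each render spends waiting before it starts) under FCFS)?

-42

SPT (increasing processing time): B F C E D A.
B: waits 0, runs 0→5
F: waits 5, runs 5→14
C: waits 14, runs 14→24
E: waits 24, runs 24→36
D: waits 36, runs 36→51
A: waits 51, runs 51→67
Sum = 0+5+14+24+36+51 = 130.
FIFO (arrival order): A B C D E F.
A: waits 0, runs 0→16
B: waits 16, runs 16→21
C: waits 21, runs 21→31
D: waits 31, runs 31→46
E: waits 46, runs 46→58
F: waits 58, runs 58→67
Sum = 0+16+21+31+46+58 = 172.
Difference = 130 − 172 = -42.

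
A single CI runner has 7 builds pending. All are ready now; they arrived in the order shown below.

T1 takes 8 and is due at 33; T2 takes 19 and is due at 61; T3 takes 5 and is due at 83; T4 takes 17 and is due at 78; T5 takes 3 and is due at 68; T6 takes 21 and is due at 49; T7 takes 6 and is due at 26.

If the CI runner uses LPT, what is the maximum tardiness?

45

LPT (decreasing processing time): T6 T2 T4 T1 T7 T3 T5.
T6: 0→21, due 49, tardiness 0
T2: 21→40, due 61, tardiness 0
T4: 40→57, due 78, tardiness 0
T1: 57→65, due 33, tardiness 32
T7: 65→71, due 26, tardiness 45
T3: 71→76, due 83, tardiness 0
T5: 76→79, due 68, tardiness 11
Maximum = 45.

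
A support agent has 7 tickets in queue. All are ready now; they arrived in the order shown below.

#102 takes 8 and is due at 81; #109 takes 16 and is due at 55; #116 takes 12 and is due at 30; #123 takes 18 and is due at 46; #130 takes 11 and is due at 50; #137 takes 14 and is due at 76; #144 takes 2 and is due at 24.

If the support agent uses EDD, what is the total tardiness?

4

EDD (increasing due date): #144 #116 #123 #130 #109 #137 #102.
#144: 0→2, due 24, tardiness 0
#116: 2→14, due 30, tardiness 0
#123: 14→32, due 46, tardiness 0
#130: 32→43, due 50, tardiness 0
#109: 43→59, due 55, tardiness 4
#137: 59→73, due 76, tardiness 0
#102: 73→81, due 81, tardiness 0
Sum = 0+0+0+0+4+0+0 = 4.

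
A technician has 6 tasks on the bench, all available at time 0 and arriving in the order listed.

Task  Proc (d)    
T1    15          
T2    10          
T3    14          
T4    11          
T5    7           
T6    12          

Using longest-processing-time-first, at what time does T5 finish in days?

LPT (decreasing processing time): T1 T3 T6 T4 T2 T5.
T1: 0→15
T3: 15→29
T6: 29→41
T4: 41→52
T2: 52→62
T5: 62→69

69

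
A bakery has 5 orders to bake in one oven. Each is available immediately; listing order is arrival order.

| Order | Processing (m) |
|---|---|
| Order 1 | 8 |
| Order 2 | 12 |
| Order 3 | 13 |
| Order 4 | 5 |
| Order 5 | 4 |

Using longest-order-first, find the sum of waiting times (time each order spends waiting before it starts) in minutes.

109

LPT (decreasing processing time): Order 3 Order 2 Order 1 Order 4 Order 5.
Order 3: waits 0, runs 0→13
Order 2: waits 13, runs 13→25
Order 1: waits 25, runs 25→33
Order 4: waits 33, runs 33→38
Order 5: waits 38, runs 38→42
Sum = 0+13+25+33+38 = 109.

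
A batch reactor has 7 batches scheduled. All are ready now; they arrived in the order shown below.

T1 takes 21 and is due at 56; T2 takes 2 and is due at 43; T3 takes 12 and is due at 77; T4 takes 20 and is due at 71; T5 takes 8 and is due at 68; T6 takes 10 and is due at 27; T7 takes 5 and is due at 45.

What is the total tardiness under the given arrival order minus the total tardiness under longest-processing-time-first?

FIFO (arrival order): T1 T2 T3 T4 T5 T6 T7.
T1: 0→21, due 56, tardiness 0
T2: 21→23, due 43, tardiness 0
T3: 23→35, due 77, tardiness 0
T4: 35→55, due 71, tardiness 0
T5: 55→63, due 68, tardiness 0
T6: 63→73, due 27, tardiness 46
T7: 73→78, due 45, tardiness 33
Sum = 0+0+0+0+0+46+33 = 79.
LPT (decreasing processing time): T1 T4 T3 T6 T5 T7 T2.
T1: 0→21, due 56, tardiness 0
T4: 21→41, due 71, tardiness 0
T3: 41→53, due 77, tardiness 0
T6: 53→63, due 27, tardiness 36
T5: 63→71, due 68, tardiness 3
T7: 71→76, due 45, tardiness 31
T2: 76→78, due 43, tardiness 35
Sum = 0+0+0+36+3+31+35 = 105.
Difference = 79 − 105 = -26.

-26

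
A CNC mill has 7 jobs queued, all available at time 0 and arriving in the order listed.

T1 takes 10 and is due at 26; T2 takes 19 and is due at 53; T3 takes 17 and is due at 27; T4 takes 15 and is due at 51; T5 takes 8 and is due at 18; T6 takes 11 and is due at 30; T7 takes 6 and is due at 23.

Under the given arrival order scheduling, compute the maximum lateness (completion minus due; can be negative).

63

FIFO (arrival order): T1 T2 T3 T4 T5 T6 T7.
T1: 0→10, due 26, lateness -16
T2: 10→29, due 53, lateness -24
T3: 29→46, due 27, lateness 19
T4: 46→61, due 51, lateness 10
T5: 61→69, due 18, lateness 51
T6: 69→80, due 30, lateness 50
T7: 80→86, due 23, lateness 63
Maximum = 63.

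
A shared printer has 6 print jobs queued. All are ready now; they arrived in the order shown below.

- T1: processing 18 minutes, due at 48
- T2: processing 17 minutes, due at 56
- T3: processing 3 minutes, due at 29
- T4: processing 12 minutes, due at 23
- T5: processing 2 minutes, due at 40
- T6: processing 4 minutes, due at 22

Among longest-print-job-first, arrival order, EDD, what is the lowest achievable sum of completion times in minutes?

155

LPT (decreasing processing time): T1 T2 T4 T6 T3 T5.
T1: 0→18
T2: 18→35
T4: 35→47
T6: 47→51
T3: 51→54
T5: 54→56
Sum = 18+35+47+51+54+56 = 261.
FIFO (arrival order): T1 T2 T3 T4 T5 T6.
T1: 0→18
T2: 18→35
T3: 35→38
T4: 38→50
T5: 50→52
T6: 52→56
Sum = 18+35+38+50+52+56 = 249.
EDD (increasing due date): T6 T4 T3 T5 T1 T2.
T6: 0→4
T4: 4→16
T3: 16→19
T5: 19→21
T1: 21→39
T2: 39→56
Sum = 4+16+19+21+39+56 = 155.
LPT 261, FIFO 249, EDD 155 → minimum 155.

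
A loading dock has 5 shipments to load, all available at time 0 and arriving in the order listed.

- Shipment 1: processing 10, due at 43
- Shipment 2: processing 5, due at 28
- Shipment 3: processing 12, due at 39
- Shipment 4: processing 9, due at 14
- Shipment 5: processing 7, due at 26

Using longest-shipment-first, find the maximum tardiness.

17

LPT (decreasing processing time): Shipment 3 Shipment 1 Shipment 4 Shipment 5 Shipment 2.
Shipment 3: 0→12, due 39, tardiness 0
Shipment 1: 12→22, due 43, tardiness 0
Shipment 4: 22→31, due 14, tardiness 17
Shipment 5: 31→38, due 26, tardiness 12
Shipment 2: 38→43, due 28, tardiness 15
Maximum = 17.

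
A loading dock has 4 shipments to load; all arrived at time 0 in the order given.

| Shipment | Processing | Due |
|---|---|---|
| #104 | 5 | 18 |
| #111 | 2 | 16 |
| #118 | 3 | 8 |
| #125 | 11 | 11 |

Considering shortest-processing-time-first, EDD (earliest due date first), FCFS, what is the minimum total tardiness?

6

SPT (increasing processing time): #111 #118 #104 #125.
#111: 0→2, due 16, tardiness 0
#118: 2→5, due 8, tardiness 0
#104: 5→10, due 18, tardiness 0
#125: 10→21, due 11, tardiness 10
Sum = 0+0+0+10 = 10.
EDD (increasing due date): #118 #125 #111 #104.
#118: 0→3, due 8, tardiness 0
#125: 3→14, due 11, tardiness 3
#111: 14→16, due 16, tardiness 0
#104: 16→21, due 18, tardiness 3
Sum = 0+3+0+3 = 6.
FIFO (arrival order): #104 #111 #118 #125.
#104: 0→5, due 18, tardiness 0
#111: 5→7, due 16, tardiness 0
#118: 7→10, due 8, tardiness 2
#125: 10→21, due 11, tardiness 10
Sum = 0+0+2+10 = 12.
SPT 10, EDD 6, FIFO 12 → minimum 6.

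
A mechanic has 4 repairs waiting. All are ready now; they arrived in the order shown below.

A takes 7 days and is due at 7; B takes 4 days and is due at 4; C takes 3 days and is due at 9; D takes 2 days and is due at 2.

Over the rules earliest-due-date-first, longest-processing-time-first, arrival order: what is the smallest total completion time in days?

37

EDD (increasing due date): D B A C.
D: 0→2
B: 2→6
A: 6→13
C: 13→16
Sum = 2+6+13+16 = 37.
LPT (decreasing processing time): A B C D.
A: 0→7
B: 7→11
C: 11→14
D: 14→16
Sum = 7+11+14+16 = 48.
FIFO (arrival order): A B C D.
A: 0→7
B: 7→11
C: 11→14
D: 14→16
Sum = 7+11+14+16 = 48.
EDD 37, LPT 48, FIFO 48 → minimum 37.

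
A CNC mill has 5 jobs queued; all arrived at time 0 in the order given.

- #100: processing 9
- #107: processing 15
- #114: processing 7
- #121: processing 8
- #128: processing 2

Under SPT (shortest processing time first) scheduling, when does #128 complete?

SPT (increasing processing time): #128 #114 #121 #100 #107.
#128: 0→2

2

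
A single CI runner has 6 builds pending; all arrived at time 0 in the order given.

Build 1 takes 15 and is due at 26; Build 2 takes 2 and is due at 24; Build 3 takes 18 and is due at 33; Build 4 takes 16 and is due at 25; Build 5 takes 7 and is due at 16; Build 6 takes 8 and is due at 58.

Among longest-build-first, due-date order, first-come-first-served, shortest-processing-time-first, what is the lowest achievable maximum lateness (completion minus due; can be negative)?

25

LPT (decreasing processing time): Build 3 Build 4 Build 1 Build 6 Build 5 Build 2.
Build 3: 0→18, due 33, lateness -15
Build 4: 18→34, due 25, lateness 9
Build 1: 34→49, due 26, lateness 23
Build 6: 49→57, due 58, lateness -1
Build 5: 57→64, due 16, lateness 48
Build 2: 64→66, due 24, lateness 42
Maximum = 48.
EDD (increasing due date): Build 5 Build 2 Build 4 Build 1 Build 3 Build 6.
Build 5: 0→7, due 16, lateness -9
Build 2: 7→9, due 24, lateness -15
Build 4: 9→25, due 25, lateness 0
Build 1: 25→40, due 26, lateness 14
Build 3: 40→58, due 33, lateness 25
Build 6: 58→66, due 58, lateness 8
Maximum = 25.
FIFO (arrival order): Build 1 Build 2 Build 3 Build 4 Build 5 Build 6.
Build 1: 0→15, due 26, lateness -11
Build 2: 15→17, due 24, lateness -7
Build 3: 17→35, due 33, lateness 2
Build 4: 35→51, due 25, lateness 26
Build 5: 51→58, due 16, lateness 42
Build 6: 58→66, due 58, lateness 8
Maximum = 42.
SPT (increasing processing time): Build 2 Build 5 Build 6 Build 1 Build 4 Build 3.
Build 2: 0→2, due 24, lateness -22
Build 5: 2→9, due 16, lateness -7
Build 6: 9→17, due 58, lateness -41
Build 1: 17→32, due 26, lateness 6
Build 4: 32→48, due 25, lateness 23
Build 3: 48→66, due 33, lateness 33
Maximum = 33.
LPT 48, EDD 25, FIFO 42, SPT 33 → minimum 25.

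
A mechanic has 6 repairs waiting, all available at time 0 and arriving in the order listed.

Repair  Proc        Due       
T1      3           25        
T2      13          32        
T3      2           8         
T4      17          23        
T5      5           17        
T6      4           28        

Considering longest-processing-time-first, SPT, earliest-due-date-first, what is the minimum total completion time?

101

LPT (decreasing processing time): T4 T2 T5 T6 T1 T3.
T4: 0→17
T2: 17→30
T5: 30→35
T6: 35→39
T1: 39→42
T3: 42→44
Sum = 17+30+35+39+42+44 = 207.
SPT (increasing processing time): T3 T1 T6 T5 T2 T4.
T3: 0→2
T1: 2→5
T6: 5→9
T5: 9→14
T2: 14→27
T4: 27→44
Sum = 2+5+9+14+27+44 = 101.
EDD (increasing due date): T3 T5 T4 T1 T6 T2.
T3: 0→2
T5: 2→7
T4: 7→24
T1: 24→27
T6: 27→31
T2: 31→44
Sum = 2+7+24+27+31+44 = 135.
LPT 207, SPT 101, EDD 135 → minimum 101.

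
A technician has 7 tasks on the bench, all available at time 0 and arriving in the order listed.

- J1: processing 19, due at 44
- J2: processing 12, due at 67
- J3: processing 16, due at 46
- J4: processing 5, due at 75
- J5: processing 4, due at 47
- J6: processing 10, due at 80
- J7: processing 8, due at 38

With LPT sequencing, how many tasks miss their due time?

LPT (decreasing processing time): J1 J3 J2 J6 J7 J4 J5.
J1: 0→19, due 44, tardiness 0
J3: 19→35, due 46, tardiness 0
J2: 35→47, due 67, tardiness 0
J6: 47→57, due 80, tardiness 0
J7: 57→65, due 38, tardiness 27
J4: 65→70, due 75, tardiness 0
J5: 70→74, due 47, tardiness 27
Late tasks: 2.

2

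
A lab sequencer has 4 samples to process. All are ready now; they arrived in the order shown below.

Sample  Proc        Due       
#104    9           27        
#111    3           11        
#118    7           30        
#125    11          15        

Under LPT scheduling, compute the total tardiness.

LPT (decreasing processing time): #125 #104 #118 #111.
#125: 0→11, due 15, tardiness 0
#104: 11→20, due 27, tardiness 0
#118: 20→27, due 30, tardiness 0
#111: 27→30, due 11, tardiness 19
Sum = 0+0+0+19 = 19.

19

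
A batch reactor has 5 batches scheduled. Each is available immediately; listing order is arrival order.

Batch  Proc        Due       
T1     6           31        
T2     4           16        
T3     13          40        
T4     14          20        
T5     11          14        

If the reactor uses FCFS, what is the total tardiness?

51

FIFO (arrival order): T1 T2 T3 T4 T5.
T1: 0→6, due 31, tardiness 0
T2: 6→10, due 16, tardiness 0
T3: 10→23, due 40, tardiness 0
T4: 23→37, due 20, tardiness 17
T5: 37→48, due 14, tardiness 34
Sum = 0+0+0+17+34 = 51.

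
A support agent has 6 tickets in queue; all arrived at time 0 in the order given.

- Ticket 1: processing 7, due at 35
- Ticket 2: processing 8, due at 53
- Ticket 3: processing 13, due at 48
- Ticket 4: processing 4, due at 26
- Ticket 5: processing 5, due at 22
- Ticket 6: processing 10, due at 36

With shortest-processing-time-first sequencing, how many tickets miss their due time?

SPT (increasing processing time): Ticket 4 Ticket 5 Ticket 1 Ticket 2 Ticket 6 Ticket 3.
Ticket 4: 0→4, due 26, tardiness 0
Ticket 5: 4→9, due 22, tardiness 0
Ticket 1: 9→16, due 35, tardiness 0
Ticket 2: 16→24, due 53, tardiness 0
Ticket 6: 24→34, due 36, tardiness 0
Ticket 3: 34→47, due 48, tardiness 0
Late tickets: 0.

0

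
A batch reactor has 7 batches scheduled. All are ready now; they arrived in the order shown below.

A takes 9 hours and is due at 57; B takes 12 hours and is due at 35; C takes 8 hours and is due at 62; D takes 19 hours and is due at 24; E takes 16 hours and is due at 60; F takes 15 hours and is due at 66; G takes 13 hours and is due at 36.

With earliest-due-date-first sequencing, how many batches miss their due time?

4

EDD (increasing due date): D B G A E C F.
D: 0→19, due 24, tardiness 0
B: 19→31, due 35, tardiness 0
G: 31→44, due 36, tardiness 8
A: 44→53, due 57, tardiness 0
E: 53→69, due 60, tardiness 9
C: 69→77, due 62, tardiness 15
F: 77→92, due 66, tardiness 26
Late batches: 4.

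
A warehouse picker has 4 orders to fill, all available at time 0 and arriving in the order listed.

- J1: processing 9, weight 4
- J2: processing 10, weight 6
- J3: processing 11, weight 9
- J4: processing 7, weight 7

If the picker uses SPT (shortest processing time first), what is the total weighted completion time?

SPT (increasing processing time): J4 J1 J2 J3.
J4: finishes 7, weight 7, w·C = 49
J1: finishes 16, weight 4, w·C = 64
J2: finishes 26, weight 6, w·C = 156
J3: finishes 37, weight 9, w·C = 333
Sum = 49+64+156+333 = 602.

602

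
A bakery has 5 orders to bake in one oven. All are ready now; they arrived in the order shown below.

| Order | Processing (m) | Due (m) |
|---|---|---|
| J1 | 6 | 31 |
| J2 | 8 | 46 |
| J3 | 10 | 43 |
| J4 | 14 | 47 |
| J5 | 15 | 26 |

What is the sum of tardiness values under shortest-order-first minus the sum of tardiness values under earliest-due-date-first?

21

SPT (increasing processing time): J1 J2 J3 J4 J5.
J1: 0→6, due 31, tardiness 0
J2: 6→14, due 46, tardiness 0
J3: 14→24, due 43, tardiness 0
J4: 24→38, due 47, tardiness 0
J5: 38→53, due 26, tardiness 27
Sum = 0+0+0+0+27 = 27.
EDD (increasing due date): J5 J1 J3 J2 J4.
J5: 0→15, due 26, tardiness 0
J1: 15→21, due 31, tardiness 0
J3: 21→31, due 43, tardiness 0
J2: 31→39, due 46, tardiness 0
J4: 39→53, due 47, tardiness 6
Sum = 0+0+0+0+6 = 6.
Difference = 27 − 6 = 21.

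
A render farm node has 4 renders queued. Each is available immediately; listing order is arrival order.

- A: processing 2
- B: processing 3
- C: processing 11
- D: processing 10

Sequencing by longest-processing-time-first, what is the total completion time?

LPT (decreasing processing time): C D B A.
C: 0→11
D: 11→21
B: 21→24
A: 24→26
Sum = 11+21+24+26 = 82.

82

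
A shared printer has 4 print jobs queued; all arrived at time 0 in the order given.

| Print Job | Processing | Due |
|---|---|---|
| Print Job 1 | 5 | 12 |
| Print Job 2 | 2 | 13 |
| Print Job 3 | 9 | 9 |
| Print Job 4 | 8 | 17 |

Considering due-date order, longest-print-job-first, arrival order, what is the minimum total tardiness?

EDD (increasing due date): Print Job 3 Print Job 1 Print Job 2 Print Job 4.
Print Job 3: 0→9, due 9, tardiness 0
Print Job 1: 9→14, due 12, tardiness 2
Print Job 2: 14→16, due 13, tardiness 3
Print Job 4: 16→24, due 17, tardiness 7
Sum = 0+2+3+7 = 12.
LPT (decreasing processing time): Print Job 3 Print Job 4 Print Job 1 Print Job 2.
Print Job 3: 0→9, due 9, tardiness 0
Print Job 4: 9→17, due 17, tardiness 0
Print Job 1: 17→22, due 12, tardiness 10
Print Job 2: 22→24, due 13, tardiness 11
Sum = 0+0+10+11 = 21.
FIFO (arrival order): Print Job 1 Print Job 2 Print Job 3 Print Job 4.
Print Job 1: 0→5, due 12, tardiness 0
Print Job 2: 5→7, due 13, tardiness 0
Print Job 3: 7→16, due 9, tardiness 7
Print Job 4: 16→24, due 17, tardiness 7
Sum = 0+0+7+7 = 14.
EDD 12, LPT 21, FIFO 14 → minimum 12.

12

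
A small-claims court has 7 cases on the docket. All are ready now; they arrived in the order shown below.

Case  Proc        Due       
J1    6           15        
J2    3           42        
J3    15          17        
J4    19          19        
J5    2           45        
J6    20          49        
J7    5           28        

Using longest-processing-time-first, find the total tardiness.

LPT (decreasing processing time): J6 J4 J3 J1 J7 J2 J5.
J6: 0→20, due 49, tardiness 0
J4: 20→39, due 19, tardiness 20
J3: 39→54, due 17, tardiness 37
J1: 54→60, due 15, tardiness 45
J7: 60→65, due 28, tardiness 37
J2: 65→68, due 42, tardiness 26
J5: 68→70, due 45, tardiness 25
Sum = 0+20+37+45+37+26+25 = 190.

190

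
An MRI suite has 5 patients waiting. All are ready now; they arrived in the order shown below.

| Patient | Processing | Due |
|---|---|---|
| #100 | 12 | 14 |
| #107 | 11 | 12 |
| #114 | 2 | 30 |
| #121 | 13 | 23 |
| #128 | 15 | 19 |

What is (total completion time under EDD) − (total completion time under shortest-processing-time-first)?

45

EDD (increasing due date): #107 #100 #128 #121 #114.
#107: 0→11
#100: 11→23
#128: 23→38
#121: 38→51
#114: 51→53
Sum = 11+23+38+51+53 = 176.
SPT (increasing processing time): #114 #107 #100 #121 #128.
#114: 0→2
#107: 2→13
#100: 13→25
#121: 25→38
#128: 38→53
Sum = 2+13+25+38+53 = 131.
Difference = 176 − 131 = 45.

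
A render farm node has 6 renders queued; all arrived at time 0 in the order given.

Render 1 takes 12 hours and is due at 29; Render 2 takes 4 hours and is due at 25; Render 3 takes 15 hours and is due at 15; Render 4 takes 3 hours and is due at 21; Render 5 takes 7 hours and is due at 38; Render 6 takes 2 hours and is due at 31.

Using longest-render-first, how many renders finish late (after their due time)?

LPT (decreasing processing time): Render 3 Render 1 Render 5 Render 2 Render 4 Render 6.
Render 3: 0→15, due 15, tardiness 0
Render 1: 15→27, due 29, tardiness 0
Render 5: 27→34, due 38, tardiness 0
Render 2: 34→38, due 25, tardiness 13
Render 4: 38→41, due 21, tardiness 20
Render 6: 41→43, due 31, tardiness 12
Late renders: 3.

3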